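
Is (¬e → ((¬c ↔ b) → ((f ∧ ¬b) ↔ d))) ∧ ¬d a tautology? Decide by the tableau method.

Assume the negation and expand:
Initial set: {¬((¬e → ((¬c ↔ b) → ((f ∧ ¬b) ↔ d))) ∧ ¬d)}.
¬((¬e → ((¬c ↔ b) → ((f ∧ ¬b) ↔ d))) ∧ ¬d): β-rule — branch into ¬(¬e → ((¬c ↔ b) → ((f ∧ ¬b) ↔ d)))  //  ¬¬d.
  branch 1 (add ¬(¬e → ((¬c ↔ b) → ((f ∧ ¬b) ↔ d)))):
    ¬(¬e → ((¬c ↔ b) → ((f ∧ ¬b) ↔ d))): α-rule — add ¬e, ¬((¬c ↔ b) → ((f ∧ ¬b) ↔ d)).
    ¬((¬c ↔ b) → ((f ∧ ¬b) ↔ d)): α-rule — add (¬c ↔ b), ¬((f ∧ ¬b) ↔ d).
    (¬c ↔ b): β-rule — branch into ¬c, b  //  ¬¬c, ¬b.
      branch 1.1 (add ¬c, b):
        ¬((f ∧ ¬b) ↔ d): β-rule — branch into (f ∧ ¬b), ¬d  //  ¬(f ∧ ¬b), d.
          branch 1.1.1 (add (f ∧ ¬b), ¬d):
            (f ∧ ¬b): α-rule — add f, ¬b.
            × closes — contains both b and ¬b.
          branch 1.1.2 (add ¬(f ∧ ¬b), d):
            ¬(f ∧ ¬b): β-rule — branch into ¬f  //  ¬¬b.
              branch 1.1.2.1 (add ¬f):
                ○ open, literals {b=T, c=F, d=T, e=F, f=F}.
              branch 1.1.2.2 (add ¬¬b):
                ○ open, literals {b=T, c=F, d=T, e=F}.
      branch 1.2 (add ¬¬c, ¬b):
        ¬((f ∧ ¬b) ↔ d): β-rule — branch into (f ∧ ¬b), ¬d  //  ¬(f ∧ ¬b), d.
          branch 1.2.1 (add (f ∧ ¬b), ¬d):
            (f ∧ ¬b): α-rule — add f, ¬b.
            ○ open, literals {b=F, c=T, d=F, e=F, f=T}.
          branch 1.2.2 (add ¬(f ∧ ¬b), d):
            ¬(f ∧ ¬b): β-rule — branch into ¬f  //  ¬¬b.
              branch 1.2.2.1 (add ¬f):
                ○ open, literals {b=F, c=T, d=T, e=F, f=F}.
              branch 1.2.2.2 (add ¬¬b):
                × closes — contains both b and ¬b.
  branch 2 (add ¬¬d):
    ○ open, literals {d=T}.
2 branches closed, 5 open.
An open branch gives a countermodel: b=T, c=F, d=T, e=F, f=F (unmentioned atoms arbitrary); under it the original formula is false.

Not valid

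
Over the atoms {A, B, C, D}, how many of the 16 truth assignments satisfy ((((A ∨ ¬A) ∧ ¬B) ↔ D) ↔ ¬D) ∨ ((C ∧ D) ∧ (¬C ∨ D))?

Initial set: {(((((A ∨ ¬A) ∧ ¬B) ↔ D) ↔ ¬D) ∨ ((C ∧ D) ∧ (¬C ∨ D)))}.
(((((A ∨ ¬A) ∧ ¬B) ↔ D) ↔ ¬D) ∨ ((C ∧ D) ∧ (¬C ∨ D))): β-rule — branch into ((((A ∨ ¬A) ∧ ¬B) ↔ D) ↔ ¬D)  //  ((C ∧ D) ∧ (¬C ∨ D)).
  branch 1 (add ((((A ∨ ¬A) ∧ ¬B) ↔ D) ↔ ¬D)):
    ((((A ∨ ¬A) ∧ ¬B) ↔ D) ↔ ¬D): β-rule — branch into (((A ∨ ¬A) ∧ ¬B) ↔ D), ¬D  //  ¬(((A ∨ ¬A) ∧ ¬B) ↔ D), ¬¬D.
      branch 1.1 (add (((A ∨ ¬A) ∧ ¬B) ↔ D), ¬D):
        (((A ∨ ¬A) ∧ ¬B) ↔ D): β-rule — branch into ((A ∨ ¬A) ∧ ¬B), D  //  ¬((A ∨ ¬A) ∧ ¬B), ¬D.
          branch 1.1.1 (add ((A ∨ ¬A) ∧ ¬B), D):
            × closes — contains both D and ¬D.
          branch 1.1.2 (add ¬((A ∨ ¬A) ∧ ¬B), ¬D):
            ¬((A ∨ ¬A) ∧ ¬B): β-rule — branch into ¬(A ∨ ¬A)  //  ¬¬B.
              branch 1.1.2.1 (add ¬(A ∨ ¬A)):
                ¬(A ∨ ¬A): α-rule — add ¬A, ¬¬A.
                × closes — contains both A and ¬A.
              branch 1.1.2.2 (add ¬¬B):
                ○ open, literals {B=T, D=F}.
      branch 1.2 (add ¬(((A ∨ ¬A) ∧ ¬B) ↔ D), ¬¬D):
        ¬(((A ∨ ¬A) ∧ ¬B) ↔ D): β-rule — branch into ((A ∨ ¬A) ∧ ¬B), ¬D  //  ¬((A ∨ ¬A) ∧ ¬B), D.
          branch 1.2.1 (add ((A ∨ ¬A) ∧ ¬B), ¬D):
            × closes — contains both D and ¬D.
          branch 1.2.2 (add ¬((A ∨ ¬A) ∧ ¬B), D):
            ¬((A ∨ ¬A) ∧ ¬B): β-rule — branch into ¬(A ∨ ¬A)  //  ¬¬B.
              branch 1.2.2.1 (add ¬(A ∨ ¬A)):
                ¬(A ∨ ¬A): α-rule — add ¬A, ¬¬A.
                × closes — contains both A and ¬A.
              branch 1.2.2.2 (add ¬¬B):
                ○ open, literals {B=T, D=T}.
  branch 2 (add ((C ∧ D) ∧ (¬C ∨ D))):
    ((C ∧ D) ∧ (¬C ∨ D)): α-rule — add (C ∧ D), (¬C ∨ D).
    (C ∧ D): α-rule — add C, D.
    (¬C ∨ D): β-rule — branch into ¬C  //  D.
      branch 2.1 (add ¬C):
        × closes — contains both C and ¬C.
      branch 2.2 (add D):
        ○ open, literals {C=T, D=T}.
5 branches closed, 3 open.
Each open branch fixes some atoms; the unmentioned ones are free. Counting distinct full assignments: branch {B=T, D=F} (A, C) contributes 4 new; branch {B=T, D=T} (A, C) contributes 4 new; branch {C=T, D=T} (A, B) contributes 2 new. Total: 10.

10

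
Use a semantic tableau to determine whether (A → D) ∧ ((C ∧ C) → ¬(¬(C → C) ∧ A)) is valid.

Not valid

Assume the negation and expand:
Initial set: {¬((A → D) ∧ ((C ∧ C) → ¬(¬(C → C) ∧ A)))}.
¬((A → D) ∧ ((C ∧ C) → ¬(¬(C → C) ∧ A))): β-rule — branch into ¬(A → D)  //  ¬((C ∧ C) → ¬(¬(C → C) ∧ A)).
  branch 1 (add ¬(A → D)):
    ¬(A → D): α-rule — add A, ¬D.
    ○ open, literals {A=true, D=false}.
  branch 2 (add ¬((C ∧ C) → ¬(¬(C → C) ∧ A))):
    ¬((C ∧ C) → ¬(¬(C → C) ∧ A)): α-rule — add (C ∧ C), ¬¬(¬(C → C) ∧ A).
    (C ∧ C): α-rule — add C, C.
    ¬¬(¬(C → C) ∧ A): α-rule — add ¬(C → C), A.
    ¬(C → C): α-rule — add C, ¬C.
    × closes — contains both C and ¬C.
1 branch closed, 1 open.
An open branch gives a countermodel: A=true, D=false (unmentioned atoms arbitrary); under it the original formula is false.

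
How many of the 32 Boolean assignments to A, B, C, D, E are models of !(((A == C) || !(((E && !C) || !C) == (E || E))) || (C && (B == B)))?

Initial set: {!(((A == C) || !(((E && !C) || !C) == (E || E))) || (C && (B == B)))}.
!(((A == C) || !(((E && !C) || !C) == (E || E))) || (C && (B == B))): α-rule — add !((A == C) || !(((E && !C) || !C) == (E || E))), !(C && (B == B)).
!((A == C) || !(((E && !C) || !C) == (E || E))): α-rule — add !(A == C), !!(((E && !C) || !C) == (E || E)).
!(C && (B == B)): β-rule — branch into !C  //  !(B == B).
  branch 1 (add !C):
    !(A == C): β-rule — branch into A, !C  //  !A, C.
      branch 1.1 (add A, !C):
        !!(((E && !C) || !C) == (E || E)): β-rule — branch into ((E && !C) || !C), (E || E)  //  !((E && !C) || !C), !(E || E).
          branch 1.1.1 (add ((E && !C) || !C), (E || E)):
            ((E && !C) || !C): β-rule — branch into (E && !C)  //  !C.
              branch 1.1.1.1 (add (E && !C)):
                (E && !C): α-rule — add E, !C.
                (E || E): β-rule — branch into E  //  E.
                  branch 1.1.1.1.1 (add E):
                    ○ open, literals {A=1, C=0, E=1}.
                  branch 1.1.1.1.2 (add E):
                    ○ open, literals {A=1, C=0, E=1}.
              branch 1.1.1.2 (add !C):
                (E || E): β-rule — branch into E  //  E.
                  branch 1.1.1.2.1 (add E):
                    ○ open, literals {A=1, C=0, E=1}.
                  branch 1.1.1.2.2 (add E):
                    ○ open, literals {A=1, C=0, E=1}.
          branch 1.1.2 (add !((E && !C) || !C), !(E || E)):
            !((E && !C) || !C): α-rule — add !(E && !C), !!C.
            × closes — contains both C and !C.
      branch 1.2 (add !A, C):
        × closes — contains both C and !C.
  branch 2 (add !(B == B)):
    !(A == C): β-rule — branch into A, !C  //  !A, C.
      branch 2.1 (add A, !C):
        !!(((E && !C) || !C) == (E || E)): β-rule — branch into ((E && !C) || !C), (E || E)  //  !((E && !C) || !C), !(E || E).
          branch 2.1.1 (add ((E && !C) || !C), (E || E)):
            !(B == B): β-rule — branch into B, !B  //  !B, B.
              branch 2.1.1.1 (add B, !B):
                × closes — contains both B and !B.
              branch 2.1.1.2 (add !B, B):
                × closes — contains both B and !B.
          branch 2.1.2 (add !((E && !C) || !C), !(E || E)):
            !((E && !C) || !C): α-rule — add !(E && !C), !!C.
            × closes — contains both C and !C.
      branch 2.2 (add !A, C):
        !!(((E && !C) || !C) == (E || E)): β-rule — branch into ((E && !C) || !C), (E || E)  //  !((E && !C) || !C), !(E || E).
          branch 2.2.1 (add ((E && !C) || !C), (E || E)):
            !(B == B): β-rule — branch into B, !B  //  !B, B.
              branch 2.2.1.1 (add B, !B):
                × closes — contains both B and !B.
              branch 2.2.1.2 (add !B, B):
                × closes — contains both B and !B.
          branch 2.2.2 (add !((E && !C) || !C), !(E || E)):
            !((E && !C) || !C): α-rule — add !(E && !C), !!C.
            !(E || E): α-rule — add !E, !E.
            !(B == B): β-rule — branch into B, !B  //  !B, B.
              branch 2.2.2.1 (add B, !B):
                × closes — contains both B and !B.
              branch 2.2.2.2 (add !B, B):
                × closes — contains both B and !B.
9 branches closed, 4 open.
Each open branch fixes some atoms; the unmentioned ones are free. Counting distinct full assignments: branch {A=1, C=0, E=1} (B, D) contributes 4 new; branch {A=1, C=0, E=1} (B, D) contributes 0 new; branch {A=1, C=0, E=1} (B, D) contributes 0 new; branch {A=1, C=0, E=1} (B, D) contributes 0 new. Total: 4.

4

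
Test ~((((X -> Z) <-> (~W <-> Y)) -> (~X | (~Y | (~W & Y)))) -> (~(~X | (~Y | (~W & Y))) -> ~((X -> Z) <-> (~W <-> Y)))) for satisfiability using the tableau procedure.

Unsatisfiable

Initial set: {~((((X -> Z) <-> (~W <-> Y)) -> (~X | (~Y | (~W & Y)))) -> (~(~X | (~Y | (~W & Y))) -> ~((X -> Z) <-> (~W <-> Y))))}.
~((((X -> Z) <-> (~W <-> Y)) -> (~X | (~Y | (~W & Y)))) -> (~(~X | (~Y | (~W & Y))) -> ~((X -> Z) <-> (~W <-> Y)))): α-rule — add (((X -> Z) <-> (~W <-> Y)) -> (~X | (~Y | (~W & Y)))), ~(~(~X | (~Y | (~W & Y))) -> ~((X -> Z) <-> (~W <-> Y))).
~(~(~X | (~Y | (~W & Y))) -> ~((X -> Z) <-> (~W <-> Y))): α-rule — add ~(~X | (~Y | (~W & Y))), ~~((X -> Z) <-> (~W <-> Y)).
~(~X | (~Y | (~W & Y))): α-rule — add ~~X, ~(~Y | (~W & Y)).
~(~Y | (~W & Y)): α-rule — add ~~Y, ~(~W & Y).
(((X -> Z) <-> (~W <-> Y)) -> (~X | (~Y | (~W & Y)))): β-rule — branch into ~((X -> Z) <-> (~W <-> Y))  //  (~X | (~Y | (~W & Y))).
  branch 1 (add ~((X -> Z) <-> (~W <-> Y))):
    ~~((X -> Z) <-> (~W <-> Y)): β-rule — branch into (X -> Z), (~W <-> Y)  //  ~(X -> Z), ~(~W <-> Y).
      branch 1.1 (add (X -> Z), (~W <-> Y)):
        ~(~W & Y): β-rule — branch into ~~W  //  ~Y.
          branch 1.1.1 (add ~~W):
            ~((X -> Z) <-> (~W <-> Y)): β-rule — branch into (X -> Z), ~(~W <-> Y)  //  ~(X -> Z), (~W <-> Y).
              branch 1.1.1.1 (add (X -> Z), ~(~W <-> Y)):
                (X -> Z): β-rule — branch into ~X  //  Z.
                  branch 1.1.1.1.1 (add ~X):
                    × closes — contains both X and ~X.
                  branch 1.1.1.1.2 (add Z):
                    (~W <-> Y): β-rule — branch into ~W, Y  //  ~~W, ~Y.
                      branch 1.1.1.1.2.1 (add ~W, Y):
                        × closes — contains both W and ~W.
                      branch 1.1.1.1.2.2 (add ~~W, ~Y):
                        × closes — contains both Y and ~Y.
              branch 1.1.1.2 (add ~(X -> Z), (~W <-> Y)):
                ~(X -> Z): α-rule — add X, ~Z.
                (X -> Z): β-rule — branch into ~X  //  Z.
                  branch 1.1.1.2.1 (add ~X):
                    × closes — contains both X and ~X.
                  branch 1.1.1.2.2 (add Z):
                    × closes — contains both Z and ~Z.
          branch 1.1.2 (add ~Y):
            × closes — contains both Y and ~Y.
      branch 1.2 (add ~(X -> Z), ~(~W <-> Y)):
        ~(X -> Z): α-rule — add X, ~Z.
        ~(~W & Y): β-rule — branch into ~~W  //  ~Y.
          branch 1.2.1 (add ~~W):
            ~((X -> Z) <-> (~W <-> Y)): β-rule — branch into (X -> Z), ~(~W <-> Y)  //  ~(X -> Z), (~W <-> Y).
              branch 1.2.1.1 (add (X -> Z), ~(~W <-> Y)):
                ~(~W <-> Y): β-rule — branch into ~W, ~Y  //  ~~W, Y.
                  branch 1.2.1.1.1 (add ~W, ~Y):
                    × closes — contains both W and ~W.
                  branch 1.2.1.1.2 (add ~~W, Y):
                    (X -> Z): β-rule — branch into ~X  //  Z.
                      branch 1.2.1.1.2.1 (add ~X):
                        × closes — contains both X and ~X.
                      branch 1.2.1.1.2.2 (add Z):
                        × closes — contains both Z and ~Z.
              branch 1.2.1.2 (add ~(X -> Z), (~W <-> Y)):
                ~(X -> Z): α-rule — add X, ~Z.
                ~(~W <-> Y): β-rule — branch into ~W, ~Y  //  ~~W, Y.
                  branch 1.2.1.2.1 (add ~W, ~Y):
                    × closes — contains both W and ~W.
                  branch 1.2.1.2.2 (add ~~W, Y):
                    (~W <-> Y): β-rule — branch into ~W, Y  //  ~~W, ~Y.
                      branch 1.2.1.2.2.1 (add ~W, Y):
                        × closes — contains both W and ~W.
                      branch 1.2.1.2.2.2 (add ~~W, ~Y):
                        × closes — contains both Y and ~Y.
          branch 1.2.2 (add ~Y):
            × closes — contains both Y and ~Y.
  branch 2 (add (~X | (~Y | (~W & Y)))):
    ~~((X -> Z) <-> (~W <-> Y)): β-rule — branch into (X -> Z), (~W <-> Y)  //  ~(X -> Z), ~(~W <-> Y).
      branch 2.1 (add (X -> Z), (~W <-> Y)):
        ~(~W & Y): β-rule — branch into ~~W  //  ~Y.
          branch 2.1.1 (add ~~W):
            (~X | (~Y | (~W & Y))): β-rule — branch into ~X  //  (~Y | (~W & Y)).
              branch 2.1.1.1 (add ~X):
                × closes — contains both X and ~X.
              branch 2.1.1.2 (add (~Y | (~W & Y))):
                (X -> Z): β-rule — branch into ~X  //  Z.
                  branch 2.1.1.2.1 (add ~X):
                    × closes — contains both X and ~X.
                  branch 2.1.1.2.2 (add Z):
                    (~W <-> Y): β-rule — branch into ~W, Y  //  ~~W, ~Y.
                      branch 2.1.1.2.2.1 (add ~W, Y):
                        × closes — contains both W and ~W.
                      branch 2.1.1.2.2.2 (add ~~W, ~Y):
                        × closes — contains both Y and ~Y.
          branch 2.1.2 (add ~Y):
            × closes — contains both Y and ~Y.
      branch 2.2 (add ~(X -> Z), ~(~W <-> Y)):
        ~(X -> Z): α-rule — add X, ~Z.
        ~(~W & Y): β-rule — branch into ~~W  //  ~Y.
          branch 2.2.1 (add ~~W):
            (~X | (~Y | (~W & Y))): β-rule — branch into ~X  //  (~Y | (~W & Y)).
              branch 2.2.1.1 (add ~X):
                × closes — contains both X and ~X.
              branch 2.2.1.2 (add (~Y | (~W & Y))):
                ~(~W <-> Y): β-rule — branch into ~W, ~Y  //  ~~W, Y.
                  branch 2.2.1.2.1 (add ~W, ~Y):
                    × closes — contains both W and ~W.
                  branch 2.2.1.2.2 (add ~~W, Y):
                    (~Y | (~W & Y)): β-rule — branch into ~Y  //  (~W & Y).
                      branch 2.2.1.2.2.1 (add ~Y):
                        × closes — contains both Y and ~Y.
                      branch 2.2.1.2.2.2 (add (~W & Y)):
                        (~W & Y): α-rule — add ~W, Y.
                        × closes — contains both W and ~W.
          branch 2.2.2 (add ~Y):
            × closes — contains both Y and ~Y.
All 23 branches close.
Every branch closed; the formula is unsatisfiable.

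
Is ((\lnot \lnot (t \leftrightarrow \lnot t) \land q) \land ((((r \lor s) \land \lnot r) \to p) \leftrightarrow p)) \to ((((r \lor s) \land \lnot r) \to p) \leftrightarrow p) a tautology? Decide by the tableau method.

Assume the negation and expand:
Initial set: {\lnot (((\lnot \lnot (t \leftrightarrow \lnot t) \land q) \land ((((r \lor s) \land \lnot r) \to p) \leftrightarrow p)) \to ((((r \lor s) \land \lnot r) \to p) \leftrightarrow p))}.
\lnot (((\lnot \lnot (t \leftrightarrow \lnot t) \land q) \land ((((r \lor s) \land \lnot r) \to p) \leftrightarrow p)) \to ((((r \lor s) \land \lnot r) \to p) \leftrightarrow p)): α-rule — add ((\lnot \lnot (t \leftrightarrow \lnot t) \land q) \land ((((r \lor s) \land \lnot r) \to p) \leftrightarrow p)), \lnot ((((r \lor s) \land \lnot r) \to p) \leftrightarrow p).
((\lnot \lnot (t \leftrightarrow \lnot t) \land q) \land ((((r \lor s) \land \lnot r) \to p) \leftrightarrow p)): α-rule — add (\lnot \lnot (t \leftrightarrow \lnot t) \land q), ((((r \lor s) \land \lnot r) \to p) \leftrightarrow p).
(\lnot \lnot (t \leftrightarrow \lnot t) \land q): α-rule — add \lnot \lnot (t \leftrightarrow \lnot t), q.
\lnot \lnot (t \leftrightarrow \lnot t): drop double negation, giving (t \leftrightarrow \lnot t).
\lnot ((((r \lor s) \land \lnot r) \to p) \leftrightarrow p): β-rule — branch into (((r \lor s) \land \lnot r) \to p), \lnot p  //  \lnot (((r \lor s) \land \lnot r) \to p), p.
  branch 1 (add (((r \lor s) \land \lnot r) \to p), \lnot p):
    ((((r \lor s) \land \lnot r) \to p) \leftrightarrow p): β-rule — branch into (((r \lor s) \land \lnot r) \to p), p  //  \lnot (((r \lor s) \land \lnot r) \to p), \lnot p.
      branch 1.1 (add (((r \lor s) \land \lnot r) \to p), p):
        × closes — contains both p and \lnot p.
      branch 1.2 (add \lnot (((r \lor s) \land \lnot r) \to p), \lnot p):
        \lnot (((r \lor s) \land \lnot r) \to p): α-rule — add ((r \lor s) \land \lnot r), \lnot p.
        ((r \lor s) \land \lnot r): α-rule — add (r \lor s), \lnot r.
        (t \leftrightarrow \lnot t): β-rule — branch into t, \lnot t  //  \lnot t, \lnot \lnot t.
          branch 1.2.1 (add t, \lnot t):
            × closes — contains both t and \lnot t.
          branch 1.2.2 (add \lnot t, \lnot \lnot t):
            × closes — contains both t and \lnot t.
  branch 2 (add \lnot (((r \lor s) \land \lnot r) \to p), p):
    \lnot (((r \lor s) \land \lnot r) \to p): α-rule — add ((r \lor s) \land \lnot r), \lnot p.
    × closes — contains both p and \lnot p.
All 4 branches close.
Every branch closed, so the negation is unsatisfiable and the formula is valid.

Valid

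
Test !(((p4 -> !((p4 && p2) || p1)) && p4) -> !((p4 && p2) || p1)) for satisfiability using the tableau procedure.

Initial set: {!(((p4 -> !((p4 && p2) || p1)) && p4) -> !((p4 && p2) || p1))}.
!(((p4 -> !((p4 && p2) || p1)) && p4) -> !((p4 && p2) || p1)): α-rule — add ((p4 -> !((p4 && p2) || p1)) && p4), !!((p4 && p2) || p1).
((p4 -> !((p4 && p2) || p1)) && p4): α-rule — add (p4 -> !((p4 && p2) || p1)), p4.
!!((p4 && p2) || p1): β-rule — branch into (p4 && p2)  //  p1.
  branch 1 (add (p4 && p2)):
    (p4 && p2): α-rule — add p4, p2.
    (p4 -> !((p4 && p2) || p1)): β-rule — branch into !p4  //  !((p4 && p2) || p1).
      branch 1.1 (add !p4):
        × closes — contains both p4 and !p4.
      branch 1.2 (add !((p4 && p2) || p1)):
        !((p4 && p2) || p1): α-rule — add !(p4 && p2), !p1.
        !(p4 && p2): β-rule — branch into !p4  //  !p2.
          branch 1.2.1 (add !p4):
            × closes — contains both p4 and !p4.
          branch 1.2.2 (add !p2):
            × closes — contains both p2 and !p2.
  branch 2 (add p1):
    (p4 -> !((p4 && p2) || p1)): β-rule — branch into !p4  //  !((p4 && p2) || p1).
      branch 2.1 (add !p4):
        × closes — contains both p4 and !p4.
      branch 2.2 (add !((p4 && p2) || p1)):
        !((p4 && p2) || p1): α-rule — add !(p4 && p2), !p1.
        × closes — contains both p1 and !p1.
All 5 branches close.
Every branch closed; the formula is unsatisfiable.

Unsatisfiable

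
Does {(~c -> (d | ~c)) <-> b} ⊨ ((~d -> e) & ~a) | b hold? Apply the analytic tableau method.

Yes

Initial set: {((~c -> (d | ~c)) <-> b); ~(((~d -> e) & ~a) | b)}.
~(((~d -> e) & ~a) | b): α-rule — add ~((~d -> e) & ~a), ~b.
((~c -> (d | ~c)) <-> b): β-rule — branch into (~c -> (d | ~c)), b  //  ~(~c -> (d | ~c)), ~b.
  branch 1 (add (~c -> (d | ~c)), b):
    × closes — contains both b and ~b.
  branch 2 (add ~(~c -> (d | ~c)), ~b):
    ~(~c -> (d | ~c)): α-rule — add ~c, ~(d | ~c).
    ~(d | ~c): α-rule — add ~d, ~~c.
    × closes — contains both c and ~c.
All 2 branches close.
Every branch closed, so the premises entail the conclusion.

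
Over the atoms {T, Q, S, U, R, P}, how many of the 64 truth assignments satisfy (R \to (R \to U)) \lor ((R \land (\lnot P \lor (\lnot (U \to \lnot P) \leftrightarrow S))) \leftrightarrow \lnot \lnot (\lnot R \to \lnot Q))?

60

Initial set: {T ((R \to (R \to U)) \lor ((R \land (\lnot P \lor (\lnot (U \to \lnot P) \leftrightarrow S))) \leftrightarrow \lnot \lnot (\lnot R \to \lnot Q)))}.
T ((R \to (R \to U)) \lor ((R \land (\lnot P \lor (\lnot (U \to \lnot P) \leftrightarrow S))) \leftrightarrow \lnot \lnot (\lnot R \to \lnot Q))): β-rule — branch into T (R \to (R \to U))  //  T ((R \land (\lnot P \lor (\lnot (U \to \lnot P) \leftrightarrow S))) \leftrightarrow \lnot \lnot (\lnot R \to \lnot Q)).
  branch 1 (add T (R \to (R \to U))):
    T (R \to (R \to U)): β-rule — branch into F R  //  T (R \to U).
      branch 1.1 (add F R):
        ○ open, literals {R=0}.
      branch 1.2 (add T (R \to U)):
        T (R \to U): β-rule — branch into F R  //  T U.
          branch 1.2.1 (add F R):
            ○ open, literals {R=0}.
          branch 1.2.2 (add T U):
            ○ open, literals {U=1}.
  branch 2 (add T ((R \land (\lnot P \lor (\lnot (U \to \lnot P) \leftrightarrow S))) \leftrightarrow \lnot \lnot (\lnot R \to \lnot Q))):
    T ((R \land (\lnot P \lor (\lnot (U \to \lnot P) \leftrightarrow S))) \leftrightarrow \lnot \lnot (\lnot R \to \lnot Q)): β-rule — branch into T (R \land (\lnot P \lor (\lnot (U \to \lnot P) \leftrightarrow S))), T \lnot \lnot (\lnot R \to \lnot Q)  //  F (R \land (\lnot P \lor (\lnot (U \to \lnot P) \leftrightarrow S))), F \lnot \lnot (\lnot R \to \lnot Q).
      branch 2.1 (add T (R \land (\lnot P \lor (\lnot (U \to \lnot P) \leftrightarrow S))), T \lnot \lnot (\lnot R \to \lnot Q)):
        T (R \land (\lnot P \lor (\lnot (U \to \lnot P) \leftrightarrow S))): α-rule — add T R, T (\lnot P \lor (\lnot (U \to \lnot P) \leftrightarrow S)).
        T \lnot \lnot (\lnot R \to \lnot Q): drop double negation, giving T (\lnot R \to \lnot Q).
        T (\lnot P \lor (\lnot (U \to \lnot P) \leftrightarrow S)): β-rule — branch into T \lnot P  //  T (\lnot (U \to \lnot P) \leftrightarrow S).
          branch 2.1.1 (add T \lnot P):
            T (\lnot R \to \lnot Q): β-rule — branch into F \lnot R  //  T \lnot Q.
              branch 2.1.1.1 (add F \lnot R):
                ○ open, literals {P=0, R=1}.
              branch 2.1.1.2 (add T \lnot Q):
                ○ open, literals {P=0, Q=0, R=1}.
          branch 2.1.2 (add T (\lnot (U \to \lnot P) \leftrightarrow S)):
            T (\lnot R \to \lnot Q): β-rule — branch into F \lnot R  //  T \lnot Q.
              branch 2.1.2.1 (add F \lnot R):
                T (\lnot (U \to \lnot P) \leftrightarrow S): β-rule — branch into T \lnot (U \to \lnot P), T S  //  F \lnot (U \to \lnot P), F S.
                  branch 2.1.2.1.1 (add T \lnot (U \to \lnot P), T S):
                    T \lnot (U \to \lnot P): α-rule — add T U, F \lnot P.
                    ○ open, literals {P=1, R=1, S=1, U=1}.
                  branch 2.1.2.1.2 (add F \lnot (U \to \lnot P), F S):
                    F \lnot (U \to \lnot P): β-rule — branch into F U  //  T \lnot P.
                      branch 2.1.2.1.2.1 (add F U):
                        ○ open, literals {R=1, S=0, U=0}.
                      branch 2.1.2.1.2.2 (add T \lnot P):
                        ○ open, literals {P=0, R=1, S=0}.
              branch 2.1.2.2 (add T \lnot Q):
                T (\lnot (U \to \lnot P) \leftrightarrow S): β-rule — branch into T \lnot (U \to \lnot P), T S  //  F \lnot (U \to \lnot P), F S.
                  branch 2.1.2.2.1 (add T \lnot (U \to \lnot P), T S):
                    T \lnot (U \to \lnot P): α-rule — add T U, F \lnot P.
                    ○ open, literals {P=1, Q=0, R=1, S=1, U=1}.
                  branch 2.1.2.2.2 (add F \lnot (U \to \lnot P), F S):
                    F \lnot (U \to \lnot P): β-rule — branch into F U  //  T \lnot P.
                      branch 2.1.2.2.2.1 (add F U):
                        ○ open, literals {Q=0, R=1, S=0, U=0}.
                      branch 2.1.2.2.2.2 (add T \lnot P):
                        ○ open, literals {P=0, Q=0, R=1, S=0}.
      branch 2.2 (add F (R \land (\lnot P \lor (\lnot (U \to \lnot P) \leftrightarrow S))), F \lnot \lnot (\lnot R \to \lnot Q)):
        F \lnot \lnot (\lnot R \to \lnot Q): drop double negation, giving F (\lnot R \to \lnot Q).
        F (\lnot R \to \lnot Q): α-rule — add T \lnot R, F \lnot Q.
        F (R \land (\lnot P \lor (\lnot (U \to \lnot P) \leftrightarrow S))): β-rule — branch into F R  //  F (\lnot P \lor (\lnot (U \to \lnot P) \leftrightarrow S)).
          branch 2.2.1 (add F R):
            ○ open, literals {Q=1, R=0}.
          branch 2.2.2 (add F (\lnot P \lor (\lnot (U \to \lnot P) \leftrightarrow S))):
            F (\lnot P \lor (\lnot (U \to \lnot P) \leftrightarrow S)): α-rule — add F \lnot P, F (\lnot (U \to \lnot P) \leftrightarrow S).
            F (\lnot (U \to \lnot P) \leftrightarrow S): β-rule — branch into T \lnot (U \to \lnot P), F S  //  F \lnot (U \to \lnot P), T S.
              branch 2.2.2.1 (add T \lnot (U \to \lnot P), F S):
                T \lnot (U \to \lnot P): α-rule — add T U, F \lnot P.
                ○ open, literals {P=1, Q=1, R=0, S=0, U=1}.
              branch 2.2.2.2 (add F \lnot (U \to \lnot P), T S):
                F \lnot (U \to \lnot P): β-rule — branch into F U  //  T \lnot P.
                  branch 2.2.2.2.1 (add F U):
                    ○ open, literals {P=1, Q=1, R=0, S=1, U=0}.
                  branch 2.2.2.2.2 (add T \lnot P):
                    × closes — contains both P and \lnot P.
1 branch closed, 14 open.
Each open branch fixes some atoms; the unmentioned ones are free. Counting distinct full assignments: branch {R=0} (T, Q, S, U, P) contributes 32 new; branch {R=0} (T, Q, S, U, P) contributes 0 new; branch {U=1} (T, Q, S, R, P) contributes 16 new; branch {P=0, R=1} (T, Q, S, U) contributes 8 new; branch {P=0, Q=0, R=1} (T, S, U) contributes 0 new; branch {P=1, R=1, S=1, U=1} (T, Q) contributes 0 new; branch {R=1, S=0, U=0} (T, Q, P) contributes 4 new; branch {P=0, R=1, S=0} (T, Q, U) contributes 0 new; branch {P=1, Q=0, R=1, S=1, U=1} (T) contributes 0 new; branch {Q=0, R=1, S=0, U=0} (T, P) contributes 0 new; branch {P=0, Q=0, R=1, S=0} (T, U) contributes 0 new; branch {Q=1, R=0} (T, S, U, P) contributes 0 new; branch {P=1, Q=1, R=0, S=0, U=1} (T) contributes 0 new; branch {P=1, Q=1, R=0, S=1, U=0} (T) contributes 0 new. Total: 60.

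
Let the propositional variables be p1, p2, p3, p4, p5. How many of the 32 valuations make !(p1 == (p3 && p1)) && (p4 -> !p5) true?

Initial set: {(!(p1 == (p3 && p1)) && (p4 -> !p5))}.
(!(p1 == (p3 && p1)) && (p4 -> !p5)): α-rule — add !(p1 == (p3 && p1)), (p4 -> !p5).
!(p1 == (p3 && p1)): β-rule — branch into p1, !(p3 && p1)  //  !p1, (p3 && p1).
  branch 1 (add p1, !(p3 && p1)):
    (p4 -> !p5): β-rule — branch into !p4  //  !p5.
      branch 1.1 (add !p4):
        !(p3 && p1): β-rule — branch into !p3  //  !p1.
          branch 1.1.1 (add !p3):
            ○ open, literals {p1=1, p3=0, p4=0}.
          branch 1.1.2 (add !p1):
            × closes — contains both p1 and !p1.
      branch 1.2 (add !p5):
        !(p3 && p1): β-rule — branch into !p3  //  !p1.
          branch 1.2.1 (add !p3):
            ○ open, literals {p1=1, p3=0, p5=0}.
          branch 1.2.2 (add !p1):
            × closes — contains both p1 and !p1.
  branch 2 (add !p1, (p3 && p1)):
    (p3 && p1): α-rule — add p3, p1.
    × closes — contains both p1 and !p1.
3 branches closed, 2 open.
Each open branch fixes some atoms; the unmentioned ones are free. Counting distinct full assignments: branch {p1=1, p3=0, p4=0} (p2, p5) contributes 4 new; branch {p1=1, p3=0, p5=0} (p2, p4) contributes 2 new. Total: 6.

6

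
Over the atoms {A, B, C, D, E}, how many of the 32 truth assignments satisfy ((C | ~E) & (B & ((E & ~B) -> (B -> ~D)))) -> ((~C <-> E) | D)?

Initial set: {T (((C | ~E) & (B & ((E & ~B) -> (B -> ~D)))) -> ((~C <-> E) | D))}.
T (((C | ~E) & (B & ((E & ~B) -> (B -> ~D)))) -> ((~C <-> E) | D)): β-rule — branch into F ((C | ~E) & (B & ((E & ~B) -> (B -> ~D))))  //  T ((~C <-> E) | D).
  branch 1 (add F ((C | ~E) & (B & ((E & ~B) -> (B -> ~D))))):
    F ((C | ~E) & (B & ((E & ~B) -> (B -> ~D)))): β-rule — branch into F (C | ~E)  //  F (B & ((E & ~B) -> (B -> ~D))).
      branch 1.1 (add F (C | ~E)):
        F (C | ~E): α-rule — add F C, F ~E.
        ○ open, literals {C=F, E=T}.
      branch 1.2 (add F (B & ((E & ~B) -> (B -> ~D)))):
        F (B & ((E & ~B) -> (B -> ~D))): β-rule — branch into F B  //  F ((E & ~B) -> (B -> ~D)).
          branch 1.2.1 (add F B):
            ○ open, literals {B=F}.
          branch 1.2.2 (add F ((E & ~B) -> (B -> ~D))):
            F ((E & ~B) -> (B -> ~D)): α-rule — add T (E & ~B), F (B -> ~D).
            T (E & ~B): α-rule — add T E, T ~B.
            F (B -> ~D): α-rule — add T B, F ~D.
            × closes — contains both B and ~B.
  branch 2 (add T ((~C <-> E) | D)):
    T ((~C <-> E) | D): β-rule — branch into T (~C <-> E)  //  T D.
      branch 2.1 (add T (~C <-> E)):
        T (~C <-> E): β-rule — branch into T ~C, T E  //  F ~C, F E.
          branch 2.1.1 (add T ~C, T E):
            ○ open, literals {C=F, E=T}.
          branch 2.1.2 (add F ~C, F E):
            ○ open, literals {C=T, E=F}.
      branch 2.2 (add T D):
        ○ open, literals {D=T}.
1 branch closed, 5 open.
Each open branch fixes some atoms; the unmentioned ones are free. Counting distinct full assignments: branch {C=F, E=T} (A, B, D) contributes 8 new; branch {B=F} (A, C, D, E) contributes 12 new; branch {C=F, E=T} (A, B, D) contributes 0 new; branch {C=T, E=F} (A, B, D) contributes 4 new; branch {D=T} (A, B, C, E) contributes 4 new. Total: 28.

28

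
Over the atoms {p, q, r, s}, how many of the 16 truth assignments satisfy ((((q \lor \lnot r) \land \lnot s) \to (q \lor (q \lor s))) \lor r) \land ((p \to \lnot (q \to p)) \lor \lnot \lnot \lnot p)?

Initial set: {(((((q \lor \lnot r) \land \lnot s) \to (q \lor (q \lor s))) \lor r) \land ((p \to \lnot (q \to p)) \lor \lnot \lnot \lnot p))}.
(((((q \lor \lnot r) \land \lnot s) \to (q \lor (q \lor s))) \lor r) \land ((p \to \lnot (q \to p)) \lor \lnot \lnot \lnot p)): α-rule — add ((((q \lor \lnot r) \land \lnot s) \to (q \lor (q \lor s))) \lor r), ((p \to \lnot (q \to p)) \lor \lnot \lnot \lnot p).
((((q \lor \lnot r) \land \lnot s) \to (q \lor (q \lor s))) \lor r): β-rule — branch into (((q \lor \lnot r) \land \lnot s) \to (q \lor (q \lor s)))  //  r.
  branch 1 (add (((q \lor \lnot r) \land \lnot s) \to (q \lor (q \lor s)))):
    ((p \to \lnot (q \to p)) \lor \lnot \lnot \lnot p): β-rule — branch into (p \to \lnot (q \to p))  //  \lnot \lnot \lnot p.
      branch 1.1 (add (p \to \lnot (q \to p))):
        (((q \lor \lnot r) \land \lnot s) \to (q \lor (q \lor s))): β-rule — branch into \lnot ((q \lor \lnot r) \land \lnot s)  //  (q \lor (q \lor s)).
          branch 1.1.1 (add \lnot ((q \lor \lnot r) \land \lnot s)):
            (p \to \lnot (q \to p)): β-rule — branch into \lnot p  //  \lnot (q \to p).
              branch 1.1.1.1 (add \lnot p):
                \lnot ((q \lor \lnot r) \land \lnot s): β-rule — branch into \lnot (q \lor \lnot r)  //  \lnot \lnot s.
                  branch 1.1.1.1.1 (add \lnot (q \lor \lnot r)):
                    \lnot (q \lor \lnot r): α-rule — add \lnot q, \lnot \lnot r.
                    ○ open, literals {p=0, q=0, r=1}.
                  branch 1.1.1.1.2 (add \lnot \lnot s):
                    ○ open, literals {p=0, s=1}.
              branch 1.1.1.2 (add \lnot (q \to p)):
                \lnot (q \to p): α-rule — add q, \lnot p.
                \lnot ((q \lor \lnot r) \land \lnot s): β-rule — branch into \lnot (q \lor \lnot r)  //  \lnot \lnot s.
                  branch 1.1.1.2.1 (add \lnot (q \lor \lnot r)):
                    \lnot (q \lor \lnot r): α-rule — add \lnot q, \lnot \lnot r.
                    × closes — contains both q and \lnot q.
                  branch 1.1.1.2.2 (add \lnot \lnot s):
                    ○ open, literals {p=0, q=1, s=1}.
          branch 1.1.2 (add (q \lor (q \lor s))):
            (p \to \lnot (q \to p)): β-rule — branch into \lnot p  //  \lnot (q \to p).
              branch 1.1.2.1 (add \lnot p):
                (q \lor (q \lor s)): β-rule — branch into q  //  (q \lor s).
                  branch 1.1.2.1.1 (add q):
                    ○ open, literals {p=0, q=1}.
                  branch 1.1.2.1.2 (add (q \lor s)):
                    (q \lor s): β-rule — branch into q  //  s.
                      branch 1.1.2.1.2.1 (add q):
                        ○ open, literals {p=0, q=1}.
                      branch 1.1.2.1.2.2 (add s):
                        ○ open, literals {p=0, s=1}.
              branch 1.1.2.2 (add \lnot (q \to p)):
                \lnot (q \to p): α-rule — add q, \lnot p.
                (q \lor (q \lor s)): β-rule — branch into q  //  (q \lor s).
                  branch 1.1.2.2.1 (add q):
                    ○ open, literals {p=0, q=1}.
                  branch 1.1.2.2.2 (add (q \lor s)):
                    (q \lor s): β-rule — branch into q  //  s.
                      branch 1.1.2.2.2.1 (add q):
                        ○ open, literals {p=0, q=1}.
                      branch 1.1.2.2.2.2 (add s):
                        ○ open, literals {p=0, q=1, s=1}.
      branch 1.2 (add \lnot \lnot \lnot p):
        \lnot \lnot \lnot p: drop double negation, giving \lnot p.
        (((q \lor \lnot r) \land \lnot s) \to (q \lor (q \lor s))): β-rule — branch into \lnot ((q \lor \lnot r) \land \lnot s)  //  (q \lor (q \lor s)).
          branch 1.2.1 (add \lnot ((q \lor \lnot r) \land \lnot s)):
            \lnot ((q \lor \lnot r) \land \lnot s): β-rule — branch into \lnot (q \lor \lnot r)  //  \lnot \lnot s.
              branch 1.2.1.1 (add \lnot (q \lor \lnot r)):
                \lnot (q \lor \lnot r): α-rule — add \lnot q, \lnot \lnot r.
                ○ open, literals {p=0, q=0, r=1}.
              branch 1.2.1.2 (add \lnot \lnot s):
                ○ open, literals {p=0, s=1}.
          branch 1.2.2 (add (q \lor (q \lor s))):
            (q \lor (q \lor s)): β-rule — branch into q  //  (q \lor s).
              branch 1.2.2.1 (add q):
                ○ open, literals {p=0, q=1}.
              branch 1.2.2.2 (add (q \lor s)):
                (q \lor s): β-rule — branch into q  //  s.
                  branch 1.2.2.2.1 (add q):
                    ○ open, literals {p=0, q=1}.
                  branch 1.2.2.2.2 (add s):
                    ○ open, literals {p=0, s=1}.
  branch 2 (add r):
    ((p \to \lnot (q \to p)) \lor \lnot \lnot \lnot p): β-rule — branch into (p \to \lnot (q \to p))  //  \lnot \lnot \lnot p.
      branch 2.1 (add (p \to \lnot (q \to p))):
        (p \to \lnot (q \to p)): β-rule — branch into \lnot p  //  \lnot (q \to p).
          branch 2.1.1 (add \lnot p):
            ○ open, literals {p=0, r=1}.
          branch 2.1.2 (add \lnot (q \to p)):
            \lnot (q \to p): α-rule — add q, \lnot p.
            ○ open, literals {p=0, q=1, r=1}.
      branch 2.2 (add \lnot \lnot \lnot p):
        \lnot \lnot \lnot p: drop double negation, giving \lnot p.
        ○ open, literals {p=0, r=1}.
1 branch closed, 17 open.
Each open branch fixes some atoms; the unmentioned ones are free. Counting distinct full assignments: branch {p=0, q=0, r=1} (s) contributes 2 new; branch {p=0, s=1} (q, r) contributes 3 new; branch {p=0, q=1, s=1} (r) contributes 0 new; branch {p=0, q=1} (r, s) contributes 2 new; branch {p=0, q=1} (r, s) contributes 0 new; branch {p=0, s=1} (q, r) contributes 0 new; branch {p=0, q=1} (r, s) contributes 0 new; branch {p=0, q=1} (r, s) contributes 0 new; branch {p=0, q=1, s=1} (r) contributes 0 new; branch {p=0, q=0, r=1} (s) contributes 0 new; branch {p=0, s=1} (q, r) contributes 0 new; branch {p=0, q=1} (r, s) contributes 0 new; branch {p=0, q=1} (r, s) contributes 0 new; branch {p=0, s=1} (q, r) contributes 0 new; branch {p=0, r=1} (q, s) contributes 0 new; branch {p=0, q=1, r=1} (s) contributes 0 new; branch {p=0, r=1} (q, s) contributes 0 new. Total: 7.

7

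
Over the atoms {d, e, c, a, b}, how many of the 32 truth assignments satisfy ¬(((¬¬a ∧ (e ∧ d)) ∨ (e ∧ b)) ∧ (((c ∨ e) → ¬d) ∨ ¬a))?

26

Initial set: {¬(((¬¬a ∧ (e ∧ d)) ∨ (e ∧ b)) ∧ (((c ∨ e) → ¬d) ∨ ¬a))}.
¬(((¬¬a ∧ (e ∧ d)) ∨ (e ∧ b)) ∧ (((c ∨ e) → ¬d) ∨ ¬a)): β-rule — branch into ¬((¬¬a ∧ (e ∧ d)) ∨ (e ∧ b))  //  ¬(((c ∨ e) → ¬d) ∨ ¬a).
  branch 1 (add ¬((¬¬a ∧ (e ∧ d)) ∨ (e ∧ b))):
    ¬((¬¬a ∧ (e ∧ d)) ∨ (e ∧ b)): α-rule — add ¬(¬¬a ∧ (e ∧ d)), ¬(e ∧ b).
    ¬(¬¬a ∧ (e ∧ d)): β-rule — branch into ¬¬¬a  //  ¬(e ∧ d).
      branch 1.1 (add ¬¬¬a):
        ¬¬¬a: drop double negation, giving ¬a.
        ¬(e ∧ b): β-rule — branch into ¬e  //  ¬b.
          branch 1.1.1 (add ¬e):
            ○ open, literals {a=0, e=0}.
          branch 1.1.2 (add ¬b):
            ○ open, literals {a=0, b=0}.
      branch 1.2 (add ¬(e ∧ d)):
        ¬(e ∧ b): β-rule — branch into ¬e  //  ¬b.
          branch 1.2.1 (add ¬e):
            ¬(e ∧ d): β-rule — branch into ¬e  //  ¬d.
              branch 1.2.1.1 (add ¬e):
                ○ open, literals {e=0}.
              branch 1.2.1.2 (add ¬d):
                ○ open, literals {d=0, e=0}.
          branch 1.2.2 (add ¬b):
            ¬(e ∧ d): β-rule — branch into ¬e  //  ¬d.
              branch 1.2.2.1 (add ¬e):
                ○ open, literals {b=0, e=0}.
              branch 1.2.2.2 (add ¬d):
                ○ open, literals {b=0, d=0}.
  branch 2 (add ¬(((c ∨ e) → ¬d) ∨ ¬a)):
    ¬(((c ∨ e) → ¬d) ∨ ¬a): α-rule — add ¬((c ∨ e) → ¬d), ¬¬a.
    ¬((c ∨ e) → ¬d): α-rule — add (c ∨ e), ¬¬d.
    (c ∨ e): β-rule — branch into c  //  e.
      branch 2.1 (add c):
        ○ open, literals {a=1, c=1, d=1}.
      branch 2.2 (add e):
        ○ open, literals {a=1, d=1, e=1}.
0 branches closed, 8 open.
Each open branch fixes some atoms; the unmentioned ones are free. Counting distinct full assignments: branch {a=0, e=0} (d, c, b) contributes 8 new; branch {a=0, b=0} (d, e, c) contributes 4 new; branch {e=0} (d, c, a, b) contributes 8 new; branch {d=0, e=0} (c, a, b) contributes 0 new; branch {b=0, e=0} (d, c, a) contributes 0 new; branch {b=0, d=0} (e, c, a) contributes 2 new; branch {a=1, c=1, d=1} (e, b) contributes 2 new; branch {a=1, d=1, e=1} (c, b) contributes 2 new. Total: 26.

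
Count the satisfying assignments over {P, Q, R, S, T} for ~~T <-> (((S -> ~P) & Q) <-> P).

16

Initial set: {T (~~T <-> (((S -> ~P) & Q) <-> P))}.
T (~~T <-> (((S -> ~P) & Q) <-> P)): β-rule — branch into T ~~T, T (((S -> ~P) & Q) <-> P)  //  F ~~T, F (((S -> ~P) & Q) <-> P).
  branch 1 (add T ~~T, T (((S -> ~P) & Q) <-> P)):
    T ~~T: drop double negation, giving T T.
    T (((S -> ~P) & Q) <-> P): β-rule — branch into T ((S -> ~P) & Q), T P  //  F ((S -> ~P) & Q), F P.
      branch 1.1 (add T ((S -> ~P) & Q), T P):
        T ((S -> ~P) & Q): α-rule — add T (S -> ~P), T Q.
        T (S -> ~P): β-rule — branch into F S  //  T ~P.
          branch 1.1.1 (add F S):
            ○ open, literals {P=true, Q=true, S=false, T=true}.
          branch 1.1.2 (add T ~P):
            × closes — contains both P and ~P.
      branch 1.2 (add F ((S -> ~P) & Q), F P):
        F ((S -> ~P) & Q): β-rule — branch into F (S -> ~P)  //  F Q.
          branch 1.2.1 (add F (S -> ~P)):
            F (S -> ~P): α-rule — add T S, F ~P.
            × closes — contains both P and ~P.
          branch 1.2.2 (add F Q):
            ○ open, literals {P=false, Q=false, T=true}.
  branch 2 (add F ~~T, F (((S -> ~P) & Q) <-> P)):
    F ~~T: drop double negation, giving F T.
    F (((S -> ~P) & Q) <-> P): β-rule — branch into T ((S -> ~P) & Q), F P  //  F ((S -> ~P) & Q), T P.
      branch 2.1 (add T ((S -> ~P) & Q), F P):
        T ((S -> ~P) & Q): α-rule — add T (S -> ~P), T Q.
        T (S -> ~P): β-rule — branch into F S  //  T ~P.
          branch 2.1.1 (add F S):
            ○ open, literals {P=false, Q=true, S=false, T=false}.
          branch 2.1.2 (add T ~P):
            ○ open, literals {P=false, Q=true, T=false}.
      branch 2.2 (add F ((S -> ~P) & Q), T P):
        F ((S -> ~P) & Q): β-rule — branch into F (S -> ~P)  //  F Q.
          branch 2.2.1 (add F (S -> ~P)):
            F (S -> ~P): α-rule — add T S, F ~P.
            ○ open, literals {P=true, S=true, T=false}.
          branch 2.2.2 (add F Q):
            ○ open, literals {P=true, Q=false, T=false}.
2 branches closed, 6 open.
Each open branch fixes some atoms; the unmentioned ones are free. Counting distinct full assignments: branch {P=true, Q=true, S=false, T=true} (R) contributes 2 new; branch {P=false, Q=false, T=true} (R, S) contributes 4 new; branch {P=false, Q=true, S=false, T=false} (R) contributes 2 new; branch {P=false, Q=true, T=false} (R, S) contributes 2 new; branch {P=true, S=true, T=false} (Q, R) contributes 4 new; branch {P=true, Q=false, T=false} (R, S) contributes 2 new. Total: 16.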